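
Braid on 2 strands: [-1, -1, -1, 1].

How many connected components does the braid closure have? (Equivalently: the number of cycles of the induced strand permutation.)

Track the strand permutation on 2 strands, starting from identity.
  step 1: s1^-1 swaps positions 1,2 -> [2 1]
  step 2: s1^-1 swaps positions 1,2 -> [1 2]
  step 3: s1^-1 swaps positions 1,2 -> [2 1]
  step 4: s1 swaps positions 1,2 -> [1 2]
Final permutation (position -> original strand): [1 2]
Closure components = cycle count of this permutation = 2.

Answer: 2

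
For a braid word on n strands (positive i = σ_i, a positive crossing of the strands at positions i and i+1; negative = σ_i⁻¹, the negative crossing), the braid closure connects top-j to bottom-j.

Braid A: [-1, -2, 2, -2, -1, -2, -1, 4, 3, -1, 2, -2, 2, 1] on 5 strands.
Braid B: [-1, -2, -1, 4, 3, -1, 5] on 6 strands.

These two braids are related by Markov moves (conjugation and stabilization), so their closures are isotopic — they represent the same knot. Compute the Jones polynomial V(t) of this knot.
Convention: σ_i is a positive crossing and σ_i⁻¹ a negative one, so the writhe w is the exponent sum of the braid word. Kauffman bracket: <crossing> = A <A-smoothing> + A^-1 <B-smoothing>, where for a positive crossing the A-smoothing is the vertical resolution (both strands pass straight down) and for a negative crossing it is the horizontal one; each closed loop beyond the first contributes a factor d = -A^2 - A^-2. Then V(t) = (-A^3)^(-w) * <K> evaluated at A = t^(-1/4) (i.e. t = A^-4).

Markov-equivalent braids have isotopic closures, hence identical knot invariants. Strip the Markov moves from each word to reach a common short braid β, then compute V(t) once on β.
Braid A: s1^-1 s2^-1 s2 s2^-1 s1^-1 s2^-1 s1^-1 s4 s3 s1^-1 s2 s2^-1 s2 s1 on 5 strands reduces by inverse Markov moves (closure unchanged at each step):
  Deconjugate: the word is γ·β·γ⁻¹ with γ = s1^-1 s2^-1 (prefix) and γ⁻¹ = s2 s1 (suffix); strip both.
  Deconjugate: the word is γ·β·γ⁻¹ with γ = s2 s2^-1 (prefix) and γ⁻¹ = s2 s2^-1 (suffix); strip both.
Reduced to β = s1^-1 s2^-1 s1^-1 s4 s3 s1^-1 on 5 strands, 6 crossings.
Braid B: s1^-1 s2^-1 s1^-1 s4 s3 s1^-1 s5 on 6 strands reduces by inverse Markov moves (closure unchanged at each step):
  Destabilize: the word has the form β·s5 where s5 occurs only as the final letter (β ∈ B_5); drop it and the last strand → 5 strands.
Reduced to β = s1^-1 s2^-1 s1^-1 s4 s3 s1^-1 on 5 strands, 6 crossings.
Both give the same β = s1^-1 s2^-1 s1^-1 s4 s3 s1^-1 on 5 strands, so one state sum suffices:
Braid: s1^-1 s2^-1 s1^-1 s4 s3 s1^-1 on 5 strands, 6 crossings.
Writhe w = (#positive) - (#negative) = 2 - 4 = -2.
Enumerate smoothing states for the bracket polynomial. There are 2^6 = 64 states.
For each crossing: s=0 is the vertical smoothing, s=1 horizontal. Crossing k contributes A^(sign_k * (1 - 2*s_k)); loop factor d = -A^2 - A^-2.
Tabulate the states by total A-exponent and number of loops L (A-exp: L × count):
  A^6: L=5 ×1
  A^4: L=4 ×5, L=6 ×1
  A^2: L=3 ×10, L=5 ×5
  A^0: L=2 ×9, L=4 ×11
  A^-2: L=1 ×3, L=3 ×11, L=5 ×1
  A^-4: L=2 ×4, L=4 ×2
  A^-6: L=3 ×1
Each group contributes A^e * Σ count * d^(L-1):
Powers of d = -A^2 - A^-2: d^2 = A^4 + 2 + A^-4; d^3 = -A^6 - 3*A^2 - 3*A^-2 - A^-6; d^4 = A^8 + 4*A^4 + 6 + 4*A^-4 + A^-8; d^5 = -A^10 - 5*A^6 - 10*A^2 - 10*A^-2 - 5*A^-6 - A^-10.
  A^6 * (d^4) = A^14 + 4*A^10 + 6*A^6 + 4*A^2 + A^-2
  A^4 * (5*d^3 + d^5) = -A^14 - 10*A^10 - 25*A^6 - 25*A^2 - 10*A^-2 - A^-6
  A^2 * (10*d^2 + 5*d^4) = 5*A^10 + 30*A^6 + 50*A^2 + 30*A^-2 + 5*A^-6
  A^0 * (9*d + 11*d^3) = -11*A^6 - 42*A^2 - 42*A^-2 - 11*A^-6
  A^-2 * (3 + 11*d^2 + d^4) = A^6 + 15*A^2 + 31*A^-2 + 15*A^-6 + A^-10
  A^-4 * (4*d + 2*d^3) = -2*A^2 - 10*A^-2 - 10*A^-6 - 2*A^-10
  A^-6 * (d^2) = A^-2 + 2*A^-6 + A^-10
Summing the groups: <K> = -A^10 + A^6 + A^-2
Normalise by the writhe: (-A^3)^(-w) = (-A^3)^(2) = A^6, so f(A) = A^6 * <K> = -A^16 + A^12 + A^4.
Substitute A = t^(-1/4), i.e. A^e → t^(-e/4): V(t) = t^-1 + t^-3 - t^-4

Answer: t^-1 + t^-3 - t^-4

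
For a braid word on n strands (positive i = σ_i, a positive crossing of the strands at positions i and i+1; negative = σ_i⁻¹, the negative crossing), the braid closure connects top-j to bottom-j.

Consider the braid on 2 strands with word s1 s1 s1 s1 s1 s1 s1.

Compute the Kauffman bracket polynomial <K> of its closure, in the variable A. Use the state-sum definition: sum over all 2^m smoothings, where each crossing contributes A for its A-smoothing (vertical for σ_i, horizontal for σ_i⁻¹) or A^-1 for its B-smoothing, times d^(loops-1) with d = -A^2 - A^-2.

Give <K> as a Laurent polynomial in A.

Braid: s1 s1 s1 s1 s1 s1 s1 on 2 strands, 7 crossings.
Writhe w = (#positive) - (#negative) = 7 - 0 = 7.
Computing the Kauffman bracket via state sum. There are 2^7 = 128 states.
For each crossing: s=0 is the vertical smoothing, s=1 horizontal. Crossing k contributes A^(sign_k * (1 - 2*s_k)); loop factor d = -A^2 - A^-2.
Tabulate the states by total A-exponent and number of loops L (A-exp: L × count):
  A^7: L=2 ×1
  A^5: L=1 ×7
  A^3: L=2 ×21
  A^1: L=3 ×35
  A^-1: L=4 ×35
  A^-3: L=5 ×21
  A^-5: L=6 ×7
  A^-7: L=7 ×1
Each group contributes A^e * Σ count * d^(L-1):
Powers of d = -A^2 - A^-2: d^2 = A^4 + 2 + A^-4; d^3 = -A^6 - 3*A^2 - 3*A^-2 - A^-6; d^4 = A^8 + 4*A^4 + 6 + 4*A^-4 + A^-8; d^5 = -A^10 - 5*A^6 - 10*A^2 - 10*A^-2 - 5*A^-6 - A^-10; d^6 = A^12 + 6*A^8 + 15*A^4 + 20 + 15*A^-4 + 6*A^-8 + A^-12.
  A^7 * (d) = -A^9 - A^5
  A^5 * (7) = 7*A^5
  A^3 * (21*d) = -21*A^5 - 21*A
  A^1 * (35*d^2) = 35*A^5 + 70*A + 35*A^-3
  A^-1 * (35*d^3) = -35*A^5 - 105*A - 105*A^-3 - 35*A^-7
  A^-3 * (21*d^4) = 21*A^5 + 84*A + 126*A^-3 + 84*A^-7 + 21*A^-11
  A^-5 * (7*d^5) = -7*A^5 - 35*A - 70*A^-3 - 70*A^-7 - 35*A^-11 - 7*A^-15
  A^-7 * (d^6) = A^5 + 6*A + 15*A^-3 + 20*A^-7 + 15*A^-11 + 6*A^-15 + A^-19
Summing the groups: <K> = -A^9 - A + A^-3 - A^-7 + A^-11 - A^-15 + A^-19

Answer: -A^9 - A + A^-3 - A^-7 + A^-11 - A^-15 + A^-19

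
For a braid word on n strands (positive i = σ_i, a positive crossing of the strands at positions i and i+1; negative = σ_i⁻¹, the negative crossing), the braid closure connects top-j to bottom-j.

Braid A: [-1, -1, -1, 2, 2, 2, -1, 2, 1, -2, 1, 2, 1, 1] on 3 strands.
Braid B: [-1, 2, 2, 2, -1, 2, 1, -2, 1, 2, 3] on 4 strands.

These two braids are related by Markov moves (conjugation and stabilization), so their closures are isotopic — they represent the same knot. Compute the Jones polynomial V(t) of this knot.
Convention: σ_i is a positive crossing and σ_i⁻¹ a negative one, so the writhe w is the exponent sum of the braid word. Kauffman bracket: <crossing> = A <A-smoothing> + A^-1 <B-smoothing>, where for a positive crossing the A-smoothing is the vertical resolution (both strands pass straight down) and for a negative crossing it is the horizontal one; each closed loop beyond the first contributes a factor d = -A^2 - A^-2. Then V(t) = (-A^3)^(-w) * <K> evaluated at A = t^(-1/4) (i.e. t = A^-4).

-t^8 + t^7 - 2*t^6 + 3*t^5 - 3*t^4 + 4*t^3 - 2*t^2 + 2*t - 1

Derivation:
Markov-equivalent braids have isotopic closures, hence identical knot invariants. Strip the Markov moves from each word to reach a common short braid β, then compute V(t) once on β.
Braid A: s1^-1 s1^-1 s1^-1 s2 s2 s2 s1^-1 s2 s1 s2^-1 s1 s2 s1 s1 on 3 strands reduces by inverse Markov moves (closure unchanged at each step):
  Deconjugate: the word is γ·β·γ⁻¹ with γ = s1^-1 s1^-1 (prefix) and γ⁻¹ = s1 s1 (suffix); strip both.
Reduced to β = s1^-1 s2 s2 s2 s1^-1 s2 s1 s2^-1 s1 s2 on 3 strands, 10 crossings.
Braid B: s1^-1 s2 s2 s2 s1^-1 s2 s1 s2^-1 s1 s2 s3 on 4 strands reduces by inverse Markov moves (closure unchanged at each step):
  Destabilize: the word has the form β·s3 where s3 occurs only as the final letter (β ∈ B_3); drop it and the last strand → 3 strands.
Reduced to β = s1^-1 s2 s2 s2 s1^-1 s2 s1 s2^-1 s1 s2 on 3 strands, 10 crossings.
Both give the same β = s1^-1 s2 s2 s2 s1^-1 s2 s1 s2^-1 s1 s2 on 3 strands, so one state sum suffices:
Braid: s1^-1 s2 s2 s2 s1^-1 s2 s1 s2^-1 s1 s2 on 3 strands, 10 crossings.
Writhe w = (#positive) - (#negative) = 7 - 3 = 4.
Computing the Kauffman bracket via state sum. There are 2^10 = 1024 states.
Smooth each crossing (0=||, 1=⌣⌢); contribution A^(Σ sign_k(1-2s_k)) * d^(L-1).
Tabulate the states by total A-exponent and number of loops L (A-exp: L × count):
  A^10: L=2 ×1
  A^8: L=1 ×5, L=3 ×5
  A^6: L=2 ×39, L=4 ×6
  A^4: L=1 ×34, L=3 ×85, L=5 ×1
  A^2: L=2 ×138, L=4 ×72
  A^0: L=1 ×48, L=3 ×167, L=5 ×37
  A^-2: L=2 ×91, L=4 ×109, L=6 ×10
  A^-4: L=3 ×82, L=5 ×37, L=7 ×1
  A^-6: L=4 ×40, L=6 ×5
  A^-8: L=5 ×10
  A^-10: L=6 ×1
Each group contributes A^e * Σ count * d^(L-1):
Powers of d = -A^2 - A^-2: d^2 = A^4 + 2 + A^-4; d^3 = -A^6 - 3*A^2 - 3*A^-2 - A^-6; d^4 = A^8 + 4*A^4 + 6 + 4*A^-4 + A^-8; d^5 = -A^10 - 5*A^6 - 10*A^2 - 10*A^-2 - 5*A^-6 - A^-10; d^6 = A^12 + 6*A^8 + 15*A^4 + 20 + 15*A^-4 + 6*A^-8 + A^-12.
  A^10 * (d) = -A^12 - A^8
  A^8 * (5 + 5*d^2) = 5*A^12 + 15*A^8 + 5*A^4
  A^6 * (39*d + 6*d^3) = -6*A^12 - 57*A^8 - 57*A^4 - 6
  A^4 * (34 + 85*d^2 + d^4) = A^12 + 89*A^8 + 210*A^4 + 89 + A^-4
  A^2 * (138*d + 72*d^3) = -72*A^8 - 354*A^4 - 354 - 72*A^-4
  A^0 * (48 + 167*d^2 + 37*d^4) = 37*A^8 + 315*A^4 + 604 + 315*A^-4 + 37*A^-8
  A^-2 * (91*d + 109*d^3 + 10*d^5) = -10*A^8 - 159*A^4 - 518 - 518*A^-4 - 159*A^-8 - 10*A^-12
  A^-4 * (82*d^2 + 37*d^4 + d^6) = A^8 + 43*A^4 + 245 + 406*A^-4 + 245*A^-8 + 43*A^-12 + A^-16
  A^-6 * (40*d^3 + 5*d^5) = -5*A^4 - 65 - 170*A^-4 - 170*A^-8 - 65*A^-12 - 5*A^-16
  A^-8 * (10*d^4) = 10 + 40*A^-4 + 60*A^-8 + 40*A^-12 + 10*A^-16
  A^-10 * (d^5) = -1 - 5*A^-4 - 10*A^-8 - 10*A^-12 - 5*A^-16 - A^-20
Summing the groups: <K> = -A^12 + 2*A^8 - 2*A^4 + 4 - 3*A^-4 + 3*A^-8 - 2*A^-12 + A^-16 - A^-20
Normalise by the writhe: (-A^3)^(-w) = (-A^3)^(-4) = A^-12, so f(A) = A^-12 * <K> = -1 + 2*A^-4 - 2*A^-8 + 4*A^-12 - 3*A^-16 + 3*A^-20 - 2*A^-24 + A^-28 - A^-32.
Substitute A = t^(-1/4), i.e. A^e → t^(-e/4): V(t) = -t^8 + t^7 - 2*t^6 + 3*t^5 - 3*t^4 + 4*t^3 - 2*t^2 + 2*t - 1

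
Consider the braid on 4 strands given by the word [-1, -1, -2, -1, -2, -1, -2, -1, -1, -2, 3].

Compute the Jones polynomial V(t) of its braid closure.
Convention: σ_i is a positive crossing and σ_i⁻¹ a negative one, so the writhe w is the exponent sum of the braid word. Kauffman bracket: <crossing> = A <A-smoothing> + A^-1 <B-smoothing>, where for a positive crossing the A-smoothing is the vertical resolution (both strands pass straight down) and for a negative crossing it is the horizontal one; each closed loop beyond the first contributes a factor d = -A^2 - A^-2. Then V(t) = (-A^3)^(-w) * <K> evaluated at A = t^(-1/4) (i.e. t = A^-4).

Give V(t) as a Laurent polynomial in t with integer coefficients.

t^-4 + t^-6 - t^-10

Derivation:
The presented braid s1^-1 s1^-1 s2^-1 s1^-1 s2^-1 s1^-1 s2^-1 s1^-1 s1^-1 s2^-1 s3 on 4 strands reduces by inverse Markov moves (closure unchanged at each step):
  Destabilize: the word has the form β·s3 where s3 occurs only as the final letter (β ∈ B_3); drop it and the last strand → 3 strands.
Reduced to β = s1^-1 s1^-1 s2^-1 s1^-1 s2^-1 s1^-1 s2^-1 s1^-1 s1^-1 s2^-1 on 3 strands, 10 crossings.
Compute on β:
Braid: s1^-1 s1^-1 s2^-1 s1^-1 s2^-1 s1^-1 s2^-1 s1^-1 s1^-1 s2^-1 on 3 strands, 10 crossings.
Writhe w = (#positive) - (#negative) = 0 - 10 = -10.
Enumerate smoothing states for the bracket polynomial. There are 2^10 = 1024 states.
For each crossing: s=0 is the vertical smoothing, s=1 horizontal. Crossing k contributes A^(sign_k * (1 - 2*s_k)); loop factor d = -A^2 - A^-2.
Tabulate the states by total A-exponent and number of loops L (A-exp: L × count):
  A^10: L=3 ×1
  A^8: L=2 ×4, L=4 ×6
  A^6: L=1 ×4, L=3 ×30, L=5 ×11
  A^4: L=2 ×48, L=4 ×65, L=6 ×7
  A^2: L=1 ×24, L=3 ×140, L=5 ×45, L=7 ×1
  A^0: L=2 ×129, L=4 ×117, L=6 ×6
  A^-2: L=1 ×43, L=3 ×151, L=5 ×16
  A^-4: L=2 ×96, L=4 ×24
  A^-6: L=1 ×24, L=3 ×21
  A^-8: L=2 ×10
  A^-10: L=3 ×1
Each group contributes A^e * Σ count * d^(L-1):
Powers of d = -A^2 - A^-2: d^2 = A^4 + 2 + A^-4; d^3 = -A^6 - 3*A^2 - 3*A^-2 - A^-6; d^4 = A^8 + 4*A^4 + 6 + 4*A^-4 + A^-8; d^5 = -A^10 - 5*A^6 - 10*A^2 - 10*A^-2 - 5*A^-6 - A^-10; d^6 = A^12 + 6*A^8 + 15*A^4 + 20 + 15*A^-4 + 6*A^-8 + A^-12.
  A^10 * (d^2) = A^14 + 2*A^10 + A^6
  A^8 * (4*d + 6*d^3) = -6*A^14 - 22*A^10 - 22*A^6 - 6*A^2
  A^6 * (4 + 30*d^2 + 11*d^4) = 11*A^14 + 74*A^10 + 130*A^6 + 74*A^2 + 11*A^-2
  A^4 * (48*d + 65*d^3 + 7*d^5) = -7*A^14 - 100*A^10 - 313*A^6 - 313*A^2 - 100*A^-2 - 7*A^-6
  A^2 * (24 + 140*d^2 + 45*d^4 + d^6) = A^14 + 51*A^10 + 335*A^6 + 594*A^2 + 335*A^-2 + 51*A^-6 + A^-10
  A^0 * (129*d + 117*d^3 + 6*d^5) = -6*A^10 - 147*A^6 - 540*A^2 - 540*A^-2 - 147*A^-6 - 6*A^-10
  A^-2 * (43 + 151*d^2 + 16*d^4) = 16*A^6 + 215*A^2 + 441*A^-2 + 215*A^-6 + 16*A^-10
  A^-4 * (96*d + 24*d^3) = -24*A^2 - 168*A^-2 - 168*A^-6 - 24*A^-10
  A^-6 * (24 + 21*d^2) = 21*A^-2 + 66*A^-6 + 21*A^-10
  A^-8 * (10*d) = -10*A^-6 - 10*A^-10
  A^-10 * (d^2) = A^-6 + 2*A^-10 + A^-14
Summing the groups: <K> = -A^10 + A^-6 + A^-14
Normalise by the writhe: (-A^3)^(-w) = (-A^3)^(10) = A^30, so f(A) = A^30 * <K> = -A^40 + A^24 + A^16.
Substitute A = t^(-1/4), i.e. A^e → t^(-e/4): V(t) = t^-4 + t^-6 - t^-10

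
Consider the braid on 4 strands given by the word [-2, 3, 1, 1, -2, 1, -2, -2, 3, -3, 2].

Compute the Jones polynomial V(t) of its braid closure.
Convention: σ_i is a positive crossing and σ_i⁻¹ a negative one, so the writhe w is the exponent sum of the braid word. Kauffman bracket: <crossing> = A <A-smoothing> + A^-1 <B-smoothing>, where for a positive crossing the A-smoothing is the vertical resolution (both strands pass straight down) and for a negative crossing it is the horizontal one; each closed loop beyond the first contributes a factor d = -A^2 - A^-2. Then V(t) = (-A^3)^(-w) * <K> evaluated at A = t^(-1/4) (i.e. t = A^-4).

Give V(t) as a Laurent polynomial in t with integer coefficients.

The presented braid s2^-1 s3 s1 s1 s2^-1 s1 s2^-1 s2^-1 s3 s3^-1 s2 on 4 strands reduces by inverse Markov moves (closure unchanged at each step):
  Deconjugate: the word is γ·β·γ⁻¹ with γ = s2^-1 (prefix) and γ⁻¹ = s2 (suffix); strip both.
  Deconjugate: the word is γ·β·γ⁻¹ with γ = s3 (prefix) and γ⁻¹ = s3^-1 (suffix); strip both.
  Destabilize: the word has the form β·s3 where s3 occurs only as the final letter (β ∈ B_3); drop it and the last strand → 3 strands.
Reduced to β = s1 s1 s2^-1 s1 s2^-1 s2^-1 on 3 strands, 6 crossings.
Compute on β:
Braid: s1 s1 s2^-1 s1 s2^-1 s2^-1 on 3 strands, 6 crossings.
Writhe w = (#positive) - (#negative) = 3 - 3 = 0.
State-sum expansion of <K>. There are 2^6 = 64 states.
Each crossing splits two ways (0=vertical, 1=horizontal). The state's weight is A^(#A-smoothings - #B-smoothings) * d^(loops - 1).
Tabulate the states by total A-exponent and number of loops L (A-exp: L × count):
  A^6: L=4 ×1
  A^4: L=3 ×6
  A^2: L=2 ×14, L=4 ×1
  A^0: L=1 ×13, L=3 ×7
  A^-2: L=2 ×14, L=4 ×1
  A^-4: L=3 ×6
  A^-6: L=4 ×1
Each group contributes A^e * Σ count * d^(L-1):
Powers of d = -A^2 - A^-2: d^2 = A^4 + 2 + A^-4; d^3 = -A^6 - 3*A^2 - 3*A^-2 - A^-6.
  A^6 * (d^3) = -A^12 - 3*A^8 - 3*A^4 - 1
  A^4 * (6*d^2) = 6*A^8 + 12*A^4 + 6
  A^2 * (14*d + d^3) = -A^8 - 17*A^4 - 17 - A^-4
  A^0 * (13 + 7*d^2) = 7*A^4 + 27 + 7*A^-4
  A^-2 * (14*d + d^3) = -A^4 - 17 - 17*A^-4 - A^-8
  A^-4 * (6*d^2) = 6 + 12*A^-4 + 6*A^-8
  A^-6 * (d^3) = -1 - 3*A^-4 - 3*A^-8 - A^-12
Summing the groups: <K> = -A^12 + 2*A^8 - 2*A^4 + 3 - 2*A^-4 + 2*A^-8 - A^-12
Normalise by the writhe: (-A^3)^(-w) = (-A^3)^(0) = 1, so f(A) = 1 * <K> = -A^12 + 2*A^8 - 2*A^4 + 3 - 2*A^-4 + 2*A^-8 - A^-12.
Substitute A = t^(-1/4), i.e. A^e → t^(-e/4): V(t) = -t^3 + 2*t^2 - 2*t + 3 - 2*t^-1 + 2*t^-2 - t^-3

Answer: -t^3 + 2*t^2 - 2*t + 3 - 2*t^-1 + 2*t^-2 - t^-3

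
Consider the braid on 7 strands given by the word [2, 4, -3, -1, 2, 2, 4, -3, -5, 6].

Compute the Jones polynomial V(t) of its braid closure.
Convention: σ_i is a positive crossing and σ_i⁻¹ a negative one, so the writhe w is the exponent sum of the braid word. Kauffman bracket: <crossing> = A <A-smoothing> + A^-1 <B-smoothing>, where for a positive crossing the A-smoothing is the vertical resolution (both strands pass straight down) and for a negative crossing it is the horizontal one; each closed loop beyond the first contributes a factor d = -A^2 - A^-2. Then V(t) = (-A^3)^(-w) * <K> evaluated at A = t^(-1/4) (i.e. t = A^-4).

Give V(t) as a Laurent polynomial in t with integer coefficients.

-t^6 + 2*t^5 - 3*t^4 + 4*t^3 - 3*t^2 + 3*t - 2 + t^-1

Derivation:
The presented braid s2 s4 s3^-1 s1^-1 s2 s2 s4 s3^-1 s5^-1 s6 on 7 strands reduces by inverse Markov moves (closure unchanged at each step):
  Destabilize: the word has the form β·s6 where s6 occurs only as the final letter (β ∈ B_6); drop it and the last strand → 6 strands.
  Destabilize: the word has the form β·s5^-1 where s5^-1 occurs only as the final letter (β ∈ B_5); drop it and the last strand → 5 strands.
Reduced to β = s2 s4 s3^-1 s1^-1 s2 s2 s4 s3^-1 on 5 strands, 8 crossings.
Compute on β:
Braid: s2 s4 s3^-1 s1^-1 s2 s2 s4 s3^-1 on 5 strands, 8 crossings.
Writhe w = (#positive) - (#negative) = 5 - 3 = 2.
Enumerate smoothing states for the bracket polynomial. There are 2^8 = 256 states.
For each crossing: s=0 is the vertical smoothing, s=1 horizontal. Crossing k contributes A^(sign_k * (1 - 2*s_k)); loop factor d = -A^2 - A^-2.
Tabulate the states by total A-exponent and number of loops L (A-exp: L × count):
  A^8: L=4 ×1
  A^6: L=3 ×7, L=5 ×1
  A^4: L=2 ×19, L=4 ×9
  A^2: L=1 ×19, L=3 ×35, L=5 ×2
  A^0: L=2 ×48, L=4 ×22
  A^-2: L=3 ×49, L=5 ×7
  A^-4: L=4 ×27, L=6 ×1
  A^-6: L=5 ×8
  A^-8: L=6 ×1
Each group contributes A^e * Σ count * d^(L-1):
Powers of d = -A^2 - A^-2: d^2 = A^4 + 2 + A^-4; d^3 = -A^6 - 3*A^2 - 3*A^-2 - A^-6; d^4 = A^8 + 4*A^4 + 6 + 4*A^-4 + A^-8; d^5 = -A^10 - 5*A^6 - 10*A^2 - 10*A^-2 - 5*A^-6 - A^-10.
  A^8 * (d^3) = -A^14 - 3*A^10 - 3*A^6 - A^2
  A^6 * (7*d^2 + d^4) = A^14 + 11*A^10 + 20*A^6 + 11*A^2 + A^-2
  A^4 * (19*d + 9*d^3) = -9*A^10 - 46*A^6 - 46*A^2 - 9*A^-2
  A^2 * (19 + 35*d^2 + 2*d^4) = 2*A^10 + 43*A^6 + 101*A^2 + 43*A^-2 + 2*A^-6
  A^0 * (48*d + 22*d^3) = -22*A^6 - 114*A^2 - 114*A^-2 - 22*A^-6
  A^-2 * (49*d^2 + 7*d^4) = 7*A^6 + 77*A^2 + 140*A^-2 + 77*A^-6 + 7*A^-10
  A^-4 * (27*d^3 + d^5) = -A^6 - 32*A^2 - 91*A^-2 - 91*A^-6 - 32*A^-10 - A^-14
  A^-6 * (8*d^4) = 8*A^2 + 32*A^-2 + 48*A^-6 + 32*A^-10 + 8*A^-14
  A^-8 * (d^5) = -A^2 - 5*A^-2 - 10*A^-6 - 10*A^-10 - 5*A^-14 - A^-18
Summing the groups: <K> = A^10 - 2*A^6 + 3*A^2 - 3*A^-2 + 4*A^-6 - 3*A^-10 + 2*A^-14 - A^-18
Normalise by the writhe: (-A^3)^(-w) = (-A^3)^(-2) = A^-6, so f(A) = A^-6 * <K> = A^4 - 2 + 3*A^-4 - 3*A^-8 + 4*A^-12 - 3*A^-16 + 2*A^-20 - A^-24.
Substitute A = t^(-1/4), i.e. A^e → t^(-e/4): V(t) = -t^6 + 2*t^5 - 3*t^4 + 4*t^3 - 3*t^2 + 3*t - 2 + t^-1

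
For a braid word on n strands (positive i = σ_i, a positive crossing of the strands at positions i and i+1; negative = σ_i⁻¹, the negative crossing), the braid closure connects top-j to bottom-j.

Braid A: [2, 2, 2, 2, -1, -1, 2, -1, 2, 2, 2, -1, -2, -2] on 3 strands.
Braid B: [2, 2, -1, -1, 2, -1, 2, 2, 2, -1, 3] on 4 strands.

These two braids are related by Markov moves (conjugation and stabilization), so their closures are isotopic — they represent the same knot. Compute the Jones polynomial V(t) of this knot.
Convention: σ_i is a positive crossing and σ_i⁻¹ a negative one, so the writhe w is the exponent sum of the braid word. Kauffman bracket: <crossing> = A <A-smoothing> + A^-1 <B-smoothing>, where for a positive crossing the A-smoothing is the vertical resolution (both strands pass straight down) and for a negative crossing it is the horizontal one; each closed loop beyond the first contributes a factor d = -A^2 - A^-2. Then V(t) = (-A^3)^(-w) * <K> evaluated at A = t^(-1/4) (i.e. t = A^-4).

t^7 - 3*t^6 + 6*t^5 - 9*t^4 + 11*t^3 - 12*t^2 + 11*t - 8 + 6*t^-1 - 3*t^-2 + t^-3

Derivation:
Markov-equivalent braids have isotopic closures, hence identical knot invariants. Strip the Markov moves from each word to reach a common short braid β, then compute V(t) once on β.
Braid A: s2 s2 s2 s2 s1^-1 s1^-1 s2 s1^-1 s2 s2 s2 s1^-1 s2^-1 s2^-1 on 3 strands reduces by inverse Markov moves (closure unchanged at each step):
  Deconjugate: the word is γ·β·γ⁻¹ with γ = s2 s2 (prefix) and γ⁻¹ = s2^-1 s2^-1 (suffix); strip both.
Reduced to β = s2 s2 s1^-1 s1^-1 s2 s1^-1 s2 s2 s2 s1^-1 on 3 strands, 10 crossings.
Braid B: s2 s2 s1^-1 s1^-1 s2 s1^-1 s2 s2 s2 s1^-1 s3 on 4 strands reduces by inverse Markov moves (closure unchanged at each step):
  Destabilize: the word has the form β·s3 where s3 occurs only as the final letter (β ∈ B_3); drop it and the last strand → 3 strands.
Reduced to β = s2 s2 s1^-1 s1^-1 s2 s1^-1 s2 s2 s2 s1^-1 on 3 strands, 10 crossings.
Both give the same β = s2 s2 s1^-1 s1^-1 s2 s1^-1 s2 s2 s2 s1^-1 on 3 strands, so one state sum suffices:
Braid: s2 s2 s1^-1 s1^-1 s2 s1^-1 s2 s2 s2 s1^-1 on 3 strands, 10 crossings.
Writhe w = (#positive) - (#negative) = 6 - 4 = 2.
State-sum expansion of <K>. There are 2^10 = 1024 states.
For each crossing: s=0 is the vertical smoothing, s=1 horizontal. Crossing k contributes A^(sign_k * (1 - 2*s_k)); loop factor d = -A^2 - A^-2.
Tabulate the states by total A-exponent and number of loops L (A-exp: L × count):
  A^10: L=5 ×1
  A^8: L=4 ×10
  A^6: L=3 ×41, L=5 ×4
  A^4: L=2 ×81, L=4 ×38, L=6 ×1
  A^2: L=1 ×71, L=3 ×117, L=5 ×22
  A^0: L=2 ×154, L=4 ×91, L=6 ×7
  A^-2: L=3 ×168, L=5 ×41, L=7 ×1
  A^-4: L=4 ×110, L=6 ×10
  A^-6: L=5 ×44, L=7 ×1
  A^-8: L=6 ×10
  A^-10: L=7 ×1
Each group contributes A^e * Σ count * d^(L-1):
Powers of d = -A^2 - A^-2: d^2 = A^4 + 2 + A^-4; d^3 = -A^6 - 3*A^2 - 3*A^-2 - A^-6; d^4 = A^8 + 4*A^4 + 6 + 4*A^-4 + A^-8; d^5 = -A^10 - 5*A^6 - 10*A^2 - 10*A^-2 - 5*A^-6 - A^-10; d^6 = A^12 + 6*A^8 + 15*A^4 + 20 + 15*A^-4 + 6*A^-8 + A^-12.
  A^10 * (d^4) = A^18 + 4*A^14 + 6*A^10 + 4*A^6 + A^2
  A^8 * (10*d^3) = -10*A^14 - 30*A^10 - 30*A^6 - 10*A^2
  A^6 * (41*d^2 + 4*d^4) = 4*A^14 + 57*A^10 + 106*A^6 + 57*A^2 + 4*A^-2
  A^4 * (81*d + 38*d^3 + d^5) = -A^14 - 43*A^10 - 205*A^6 - 205*A^2 - 43*A^-2 - A^-6
  A^2 * (71 + 117*d^2 + 22*d^4) = 22*A^10 + 205*A^6 + 437*A^2 + 205*A^-2 + 22*A^-6
  A^0 * (154*d + 91*d^3 + 7*d^5) = -7*A^10 - 126*A^6 - 497*A^2 - 497*A^-2 - 126*A^-6 - 7*A^-10
  A^-2 * (168*d^2 + 41*d^4 + d^6) = A^10 + 47*A^6 + 347*A^2 + 602*A^-2 + 347*A^-6 + 47*A^-10 + A^-14
  A^-4 * (110*d^3 + 10*d^5) = -10*A^6 - 160*A^2 - 430*A^-2 - 430*A^-6 - 160*A^-10 - 10*A^-14
  A^-6 * (44*d^4 + d^6) = A^6 + 50*A^2 + 191*A^-2 + 284*A^-6 + 191*A^-10 + 50*A^-14 + A^-18
  A^-8 * (10*d^5) = -10*A^2 - 50*A^-2 - 100*A^-6 - 100*A^-10 - 50*A^-14 - 10*A^-18
  A^-10 * (d^6) = A^2 + 6*A^-2 + 15*A^-6 + 20*A^-10 + 15*A^-14 + 6*A^-18 + A^-22
Summing the groups: <K> = A^18 - 3*A^14 + 6*A^10 - 8*A^6 + 11*A^2 - 12*A^-2 + 11*A^-6 - 9*A^-10 + 6*A^-14 - 3*A^-18 + A^-22
Normalise by the writhe: (-A^3)^(-w) = (-A^3)^(-2) = A^-6, so f(A) = A^-6 * <K> = A^12 - 3*A^8 + 6*A^4 - 8 + 11*A^-4 - 12*A^-8 + 11*A^-12 - 9*A^-16 + 6*A^-20 - 3*A^-24 + A^-28.
Substitute A = t^(-1/4), i.e. A^e → t^(-e/4): V(t) = t^7 - 3*t^6 + 6*t^5 - 9*t^4 + 11*t^3 - 12*t^2 + 11*t - 8 + 6*t^-1 - 3*t^-2 + t^-3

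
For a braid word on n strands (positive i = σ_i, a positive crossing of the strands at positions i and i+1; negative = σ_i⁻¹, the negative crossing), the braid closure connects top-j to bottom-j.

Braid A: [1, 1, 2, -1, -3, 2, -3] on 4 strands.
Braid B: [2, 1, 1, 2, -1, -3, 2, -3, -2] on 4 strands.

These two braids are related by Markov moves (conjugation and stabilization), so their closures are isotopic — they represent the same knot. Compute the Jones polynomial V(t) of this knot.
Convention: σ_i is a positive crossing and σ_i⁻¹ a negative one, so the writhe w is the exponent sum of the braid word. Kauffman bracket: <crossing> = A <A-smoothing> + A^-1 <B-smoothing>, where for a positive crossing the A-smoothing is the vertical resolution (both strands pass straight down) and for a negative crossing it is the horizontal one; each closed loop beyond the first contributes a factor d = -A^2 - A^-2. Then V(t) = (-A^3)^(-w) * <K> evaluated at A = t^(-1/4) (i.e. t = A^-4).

Markov-equivalent braids have isotopic closures, hence identical knot invariants. Strip the Markov moves from each word to reach a common short braid β, then compute V(t) once on β.
Braid A: s1 s1 s2 s1^-1 s3^-1 s2 s3^-1 on 4 strands has no conjugating prefix/suffix or stabilization to strip; take β = s1 s1 s2 s1^-1 s3^-1 s2 s3^-1.
Braid B: s2 s1 s1 s2 s1^-1 s3^-1 s2 s3^-1 s2^-1 on 4 strands reduces by inverse Markov moves (closure unchanged at each step):
  Deconjugate: the word is γ·β·γ⁻¹ with γ = s2 (prefix) and γ⁻¹ = s2^-1 (suffix); strip both.
Reduced to β = s1 s1 s2 s1^-1 s3^-1 s2 s3^-1 on 4 strands, 7 crossings.
Both give the same β = s1 s1 s2 s1^-1 s3^-1 s2 s3^-1 on 4 strands, so one state sum suffices:
Braid: s1 s1 s2 s1^-1 s3^-1 s2 s3^-1 on 4 strands, 7 crossings.
Writhe w = (#positive) - (#negative) = 4 - 3 = 1.
Enumerate smoothing states for the bracket polynomial. There are 2^7 = 128 states.
Smooth each crossing (0=||, 1=⌣⌢); contribution A^(Σ sign_k(1-2s_k)) * d^(L-1).
Tabulate the states by total A-exponent and number of loops L (A-exp: L × count):
  A^7: L=3 ×1
  A^5: L=2 ×4, L=4 ×3
  A^3: L=1 ×5, L=3 ×15, L=5 ×1
  A^1: L=2 ×27, L=4 ×8
  A^-1: L=1 ×14, L=3 ×20, L=5 ×1
  A^-3: L=2 ×17, L=4 ×4
  A^-5: L=3 ×7
  A^-7: L=4 ×1
Each group contributes A^e * Σ count * d^(L-1):
Powers of d = -A^2 - A^-2: d^2 = A^4 + 2 + A^-4; d^3 = -A^6 - 3*A^2 - 3*A^-2 - A^-6; d^4 = A^8 + 4*A^4 + 6 + 4*A^-4 + A^-8.
  A^7 * (d^2) = A^11 + 2*A^7 + A^3
  A^5 * (4*d + 3*d^3) = -3*A^11 - 13*A^7 - 13*A^3 - 3*A^-1
  A^3 * (5 + 15*d^2 + d^4) = A^11 + 19*A^7 + 41*A^3 + 19*A^-1 + A^-5
  A^1 * (27*d + 8*d^3) = -8*A^7 - 51*A^3 - 51*A^-1 - 8*A^-5
  A^-1 * (14 + 20*d^2 + d^4) = A^7 + 24*A^3 + 60*A^-1 + 24*A^-5 + A^-9
  A^-3 * (17*d + 4*d^3) = -4*A^3 - 29*A^-1 - 29*A^-5 - 4*A^-9
  A^-5 * (7*d^2) = 7*A^-1 + 14*A^-5 + 7*A^-9
  A^-7 * (d^3) = -A^-1 - 3*A^-5 - 3*A^-9 - A^-13
Summing the groups: <K> = -A^11 + A^7 - 2*A^3 + 2*A^-1 - A^-5 + A^-9 - A^-13
Normalise by the writhe: (-A^3)^(-w) = (-A^3)^(-1) = -A^-3, so f(A) = -A^-3 * <K> = A^8 - A^4 + 2 - 2*A^-4 + A^-8 - A^-12 + A^-16.
Substitute A = t^(-1/4), i.e. A^e → t^(-e/4): V(t) = t^4 - t^3 + t^2 - 2*t + 2 - t^-1 + t^-2

Answer: t^4 - t^3 + t^2 - 2*t + 2 - t^-1 + t^-2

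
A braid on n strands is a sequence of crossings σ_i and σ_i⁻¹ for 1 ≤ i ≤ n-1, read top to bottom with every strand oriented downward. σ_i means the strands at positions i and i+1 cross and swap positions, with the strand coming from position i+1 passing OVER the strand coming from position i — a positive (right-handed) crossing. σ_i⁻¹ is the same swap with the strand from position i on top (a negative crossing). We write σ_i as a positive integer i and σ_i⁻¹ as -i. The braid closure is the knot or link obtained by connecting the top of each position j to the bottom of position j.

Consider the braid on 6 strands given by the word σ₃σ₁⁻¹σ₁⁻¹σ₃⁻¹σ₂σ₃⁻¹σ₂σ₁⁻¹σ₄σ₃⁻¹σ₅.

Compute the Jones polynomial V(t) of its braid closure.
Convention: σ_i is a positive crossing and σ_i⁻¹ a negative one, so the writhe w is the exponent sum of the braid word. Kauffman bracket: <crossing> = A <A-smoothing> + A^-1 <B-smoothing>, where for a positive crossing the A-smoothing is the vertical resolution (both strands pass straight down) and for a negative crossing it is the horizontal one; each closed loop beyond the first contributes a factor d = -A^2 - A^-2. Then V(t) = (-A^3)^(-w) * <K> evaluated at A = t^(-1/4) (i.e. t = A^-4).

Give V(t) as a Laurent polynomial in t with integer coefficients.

t - 1 + 2*t^-1 - 3*t^-2 + 3*t^-3 - 2*t^-4 + 2*t^-5 - t^-6

Derivation:
The presented braid s3 s1^-1 s1^-1 s3^-1 s2 s3^-1 s2 s1^-1 s4 s3^-1 s5 on 6 strands reduces by inverse Markov moves (closure unchanged at each step):
  Destabilize: the word has the form β·s5 where s5 occurs only as the final letter (β ∈ B_5); drop it and the last strand → 5 strands.
  Deconjugate: the word is γ·β·γ⁻¹ with γ = s3 (prefix) and γ⁻¹ = s3^-1 (suffix); strip both.
  Destabilize: the word has the form β·s4 where s4 occurs only as the final letter (β ∈ B_4); drop it and the last strand → 4 strands.
Reduced to β = s1^-1 s1^-1 s3^-1 s2 s3^-1 s2 s1^-1 on 4 strands, 7 crossings.
Compute on β:
Braid: s1^-1 s1^-1 s3^-1 s2 s3^-1 s2 s1^-1 on 4 strands, 7 crossings.
Writhe w = (#positive) - (#negative) = 2 - 5 = -3.
State-sum expansion of <K>. There are 2^7 = 128 states.
Each crossing splits two ways (0=vertical, 1=horizontal). The state's weight is A^(#A-smoothings - #B-smoothings) * d^(loops - 1).
Tabulate the states by total A-exponent and number of loops L (A-exp: L × count):
  A^7: L=5 ×1
  A^5: L=4 ×7
  A^3: L=3 ×20, L=5 ×1
  A^1: L=2 ×27, L=4 ×8
  A^-1: L=1 ×15, L=3 ×19, L=5 ×1
  A^-3: L=2 ×17, L=4 ×4
  A^-5: L=3 ×7
  A^-7: L=4 ×1
Each group contributes A^e * Σ count * d^(L-1):
Powers of d = -A^2 - A^-2: d^2 = A^4 + 2 + A^-4; d^3 = -A^6 - 3*A^2 - 3*A^-2 - A^-6; d^4 = A^8 + 4*A^4 + 6 + 4*A^-4 + A^-8.
  A^7 * (d^4) = A^15 + 4*A^11 + 6*A^7 + 4*A^3 + A^-1
  A^5 * (7*d^3) = -7*A^11 - 21*A^7 - 21*A^3 - 7*A^-1
  A^3 * (20*d^2 + d^4) = A^11 + 24*A^7 + 46*A^3 + 24*A^-1 + A^-5
  A^1 * (27*d + 8*d^3) = -8*A^7 - 51*A^3 - 51*A^-1 - 8*A^-5
  A^-1 * (15 + 19*d^2 + d^4) = A^7 + 23*A^3 + 59*A^-1 + 23*A^-5 + A^-9
  A^-3 * (17*d + 4*d^3) = -4*A^3 - 29*A^-1 - 29*A^-5 - 4*A^-9
  A^-5 * (7*d^2) = 7*A^-1 + 14*A^-5 + 7*A^-9
  A^-7 * (d^3) = -A^-1 - 3*A^-5 - 3*A^-9 - A^-13
Summing the groups: <K> = A^15 - 2*A^11 + 2*A^7 - 3*A^3 + 3*A^-1 - 2*A^-5 + A^-9 - A^-13
Normalise by the writhe: (-A^3)^(-w) = (-A^3)^(3) = -A^9, so f(A) = -A^9 * <K> = -A^24 + 2*A^20 - 2*A^16 + 3*A^12 - 3*A^8 + 2*A^4 - 1 + A^-4.
Substitute A = t^(-1/4), i.e. A^e → t^(-e/4): V(t) = t - 1 + 2*t^-1 - 3*t^-2 + 3*t^-3 - 2*t^-4 + 2*t^-5 - t^-6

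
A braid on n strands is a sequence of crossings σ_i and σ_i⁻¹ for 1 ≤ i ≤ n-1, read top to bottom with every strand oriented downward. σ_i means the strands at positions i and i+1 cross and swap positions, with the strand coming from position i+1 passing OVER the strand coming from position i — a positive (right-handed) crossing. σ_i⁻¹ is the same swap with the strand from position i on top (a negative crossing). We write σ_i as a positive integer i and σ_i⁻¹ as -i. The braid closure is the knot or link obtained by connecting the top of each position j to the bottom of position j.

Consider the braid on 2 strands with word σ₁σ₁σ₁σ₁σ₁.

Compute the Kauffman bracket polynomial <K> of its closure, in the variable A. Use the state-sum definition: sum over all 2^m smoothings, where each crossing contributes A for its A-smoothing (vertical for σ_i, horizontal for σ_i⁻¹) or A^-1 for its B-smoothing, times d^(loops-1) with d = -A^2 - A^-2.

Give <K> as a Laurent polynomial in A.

-A^7 - A^-1 + A^-5 - A^-9 + A^-13

Derivation:
Braid: s1 s1 s1 s1 s1 on 2 strands, 5 crossings.
Writhe w = (#positive) - (#negative) = 5 - 0 = 5.
Enumerate smoothing states for the bracket polynomial. There are 2^5 = 32 states.
Each crossing splits two ways (0=vertical, 1=horizontal). The state's weight is A^(#A-smoothings - #B-smoothings) * d^(loops - 1).
  state 00000: A-exp=+5, loops=2, term = A^5 * d^1
  state 00001: A-exp=+3, loops=1, term = A^3 * d^0
  state 00010: A-exp=+3, loops=1, term = A^3 * d^0
  state 00011: A-exp=+1, loops=2, term = A^1 * d^1
  state 00100: A-exp=+3, loops=1, term = A^3 * d^0
  state 00101: A-exp=+1, loops=2, term = A^1 * d^1
  state 00110: A-exp=+1, loops=2, term = A^1 * d^1
  state 00111: A-exp=-1, loops=3, term = A^-1 * d^2
  state 01000: A-exp=+3, loops=1, term = A^3 * d^0
  state 01001: A-exp=+1, loops=2, term = A^1 * d^1
  state 01010: A-exp=+1, loops=2, term = A^1 * d^1
  state 01011: A-exp=-1, loops=3, term = A^-1 * d^2
  state 01100: A-exp=+1, loops=2, term = A^1 * d^1
  state 01101: A-exp=-1, loops=3, term = A^-1 * d^2
  state 01110: A-exp=-1, loops=3, term = A^-1 * d^2
  state 01111: A-exp=-3, loops=4, term = A^-3 * d^3
  state 10000: A-exp=+3, loops=1, term = A^3 * d^0
  state 10001: A-exp=+1, loops=2, term = A^1 * d^1
  state 10010: A-exp=+1, loops=2, term = A^1 * d^1
  state 10011: A-exp=-1, loops=3, term = A^-1 * d^2
  state 10100: A-exp=+1, loops=2, term = A^1 * d^1
  state 10101: A-exp=-1, loops=3, term = A^-1 * d^2
  state 10110: A-exp=-1, loops=3, term = A^-1 * d^2
  state 10111: A-exp=-3, loops=4, term = A^-3 * d^3
  state 11000: A-exp=+1, loops=2, term = A^1 * d^1
  state 11001: A-exp=-1, loops=3, term = A^-1 * d^2
  state 11010: A-exp=-1, loops=3, term = A^-1 * d^2
  state 11011: A-exp=-3, loops=4, term = A^-3 * d^3
  state 11100: A-exp=-1, loops=3, term = A^-1 * d^2
  state 11101: A-exp=-3, loops=4, term = A^-3 * d^3
  state 11110: A-exp=-3, loops=4, term = A^-3 * d^3
  state 11111: A-exp=-5, loops=5, term = A^-5 * d^4
Collect the terms by A-exponent (count of states per loop number):
Powers of d = -A^2 - A^-2: d^2 = A^4 + 2 + A^-4; d^3 = -A^6 - 3*A^2 - 3*A^-2 - A^-6; d^4 = A^8 + 4*A^4 + 6 + 4*A^-4 + A^-8.
  A^5 * (d) = -A^7 - A^3
  A^3 * (5) = 5*A^3
  A^1 * (10*d) = -10*A^3 - 10*A^-1
  A^-1 * (10*d^2) = 10*A^3 + 20*A^-1 + 10*A^-5
  A^-3 * (5*d^3) = -5*A^3 - 15*A^-1 - 15*A^-5 - 5*A^-9
  A^-5 * (d^4) = A^3 + 4*A^-1 + 6*A^-5 + 4*A^-9 + A^-13
Summing the groups: <K> = -A^7 - A^-1 + A^-5 - A^-9 + A^-13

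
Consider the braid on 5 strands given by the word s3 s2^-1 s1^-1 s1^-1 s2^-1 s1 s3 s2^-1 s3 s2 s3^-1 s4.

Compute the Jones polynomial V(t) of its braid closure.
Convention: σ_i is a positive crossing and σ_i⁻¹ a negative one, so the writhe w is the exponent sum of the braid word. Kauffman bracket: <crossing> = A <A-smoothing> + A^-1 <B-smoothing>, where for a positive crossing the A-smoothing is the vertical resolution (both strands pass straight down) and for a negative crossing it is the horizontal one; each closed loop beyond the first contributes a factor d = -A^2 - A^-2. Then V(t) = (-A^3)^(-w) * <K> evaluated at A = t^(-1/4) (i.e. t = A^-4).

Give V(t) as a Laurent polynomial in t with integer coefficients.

The presented braid s3 s2^-1 s1^-1 s1^-1 s2^-1 s1 s3 s2^-1 s3 s2 s3^-1 s4 on 5 strands reduces by inverse Markov moves (closure unchanged at each step):
  Destabilize: the word has the form β·s4 where s4 occurs only as the final letter (β ∈ B_4); drop it and the last strand → 4 strands.
  Deconjugate: the word is γ·β·γ⁻¹ with γ = s3 s2^-1 (prefix) and γ⁻¹ = s2 s3^-1 (suffix); strip both.
Reduced to β = s1^-1 s1^-1 s2^-1 s1 s3 s2^-1 s3 on 4 strands, 7 crossings.
Compute on β:
Braid: s1^-1 s1^-1 s2^-1 s1 s3 s2^-1 s3 on 4 strands, 7 crossings.
Writhe w = (#positive) - (#negative) = 3 - 4 = -1.
Enumerate smoothing states for the bracket polynomial. There are 2^7 = 128 states.
Each crossing splits two ways (0=vertical, 1=horizontal). The state's weight is A^(#A-smoothings - #B-smoothings) * d^(loops - 1).
Tabulate the states by total A-exponent and number of loops L (A-exp: L × count):
  A^7: L=4 ×1
  A^5: L=3 ×7
  A^3: L=2 ×17, L=4 ×4
  A^1: L=1 ×14, L=3 ×20, L=5 ×1
  A^-1: L=2 ×27, L=4 ×8
  A^-3: L=1 ×5, L=3 ×15, L=5 ×1
  A^-5: L=2 ×4, L=4 ×3
  A^-7: L=3 ×1
Each group contributes A^e * Σ count * d^(L-1):
Powers of d = -A^2 - A^-2: d^2 = A^4 + 2 + A^-4; d^3 = -A^6 - 3*A^2 - 3*A^-2 - A^-6; d^4 = A^8 + 4*A^4 + 6 + 4*A^-4 + A^-8.
  A^7 * (d^3) = -A^13 - 3*A^9 - 3*A^5 - A
  A^5 * (7*d^2) = 7*A^9 + 14*A^5 + 7*A
  A^3 * (17*d + 4*d^3) = -4*A^9 - 29*A^5 - 29*A - 4*A^-3
  A^1 * (14 + 20*d^2 + d^4) = A^9 + 24*A^5 + 60*A + 24*A^-3 + A^-7
  A^-1 * (27*d + 8*d^3) = -8*A^5 - 51*A - 51*A^-3 - 8*A^-7
  A^-3 * (5 + 15*d^2 + d^4) = A^5 + 19*A + 41*A^-3 + 19*A^-7 + A^-11
  A^-5 * (4*d + 3*d^3) = -3*A - 13*A^-3 - 13*A^-7 - 3*A^-11
  A^-7 * (d^2) = A^-3 + 2*A^-7 + A^-11
Summing the groups: <K> = -A^13 + A^9 - A^5 + 2*A - 2*A^-3 + A^-7 - A^-11
Normalise by the writhe: (-A^3)^(-w) = (-A^3)^(1) = -A^3, so f(A) = -A^3 * <K> = A^16 - A^12 + A^8 - 2*A^4 + 2 - A^-4 + A^-8.
Substitute A = t^(-1/4), i.e. A^e → t^(-e/4): V(t) = t^2 - t + 2 - 2*t^-1 + t^-2 - t^-3 + t^-4

Answer: t^2 - t + 2 - 2*t^-1 + t^-2 - t^-3 + t^-4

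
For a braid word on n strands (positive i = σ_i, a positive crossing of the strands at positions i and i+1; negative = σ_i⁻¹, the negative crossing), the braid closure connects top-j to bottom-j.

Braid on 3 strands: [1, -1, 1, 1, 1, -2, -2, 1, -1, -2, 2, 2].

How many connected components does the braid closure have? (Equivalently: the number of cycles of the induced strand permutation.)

1

Derivation:
Track the strand permutation on 3 strands, starting from identity.
  step 1: s1 swaps positions 1,2 -> [2 1 3]
  step 2: s1^-1 swaps positions 1,2 -> [1 2 3]
  step 3: s1 swaps positions 1,2 -> [2 1 3]
  step 4: s1 swaps positions 1,2 -> [1 2 3]
  step 5: s1 swaps positions 1,2 -> [2 1 3]
  step 6: s2^-1 swaps positions 2,3 -> [2 3 1]
  step 7: s2^-1 swaps positions 2,3 -> [2 1 3]
  step 8: s1 swaps positions 1,2 -> [1 2 3]
  step 9: s1^-1 swaps positions 1,2 -> [2 1 3]
  step 10: s2^-1 swaps positions 2,3 -> [2 3 1]
  step 11: s2 swaps positions 2,3 -> [2 1 3]
  step 12: s2 swaps positions 2,3 -> [2 3 1]
Final permutation (position -> original strand): [2 3 1]
Closure components = cycle count of this permutation = 1.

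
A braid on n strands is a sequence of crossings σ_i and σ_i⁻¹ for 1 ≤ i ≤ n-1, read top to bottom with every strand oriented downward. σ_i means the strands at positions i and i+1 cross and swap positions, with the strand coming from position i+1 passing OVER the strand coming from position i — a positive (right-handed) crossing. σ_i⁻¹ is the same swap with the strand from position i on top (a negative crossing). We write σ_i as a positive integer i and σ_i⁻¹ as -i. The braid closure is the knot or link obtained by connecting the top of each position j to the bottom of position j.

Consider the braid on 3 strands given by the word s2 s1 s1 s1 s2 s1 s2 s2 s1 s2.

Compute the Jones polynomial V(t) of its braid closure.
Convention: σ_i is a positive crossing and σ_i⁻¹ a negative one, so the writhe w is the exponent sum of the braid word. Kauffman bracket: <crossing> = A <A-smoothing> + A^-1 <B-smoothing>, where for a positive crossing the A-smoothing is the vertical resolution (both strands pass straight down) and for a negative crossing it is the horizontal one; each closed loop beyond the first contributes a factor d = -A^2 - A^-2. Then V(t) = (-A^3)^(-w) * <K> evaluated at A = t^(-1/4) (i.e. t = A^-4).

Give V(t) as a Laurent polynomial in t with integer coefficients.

Braid: s2 s1 s1 s1 s2 s1 s2 s2 s1 s2 on 3 strands, 10 crossings.
Writhe w = (#positive) - (#negative) = 10 - 0 = 10.
State-sum expansion of <K>. There are 2^10 = 1024 states.
Smooth each crossing (0=||, 1=⌣⌢); contribution A^(Σ sign_k(1-2s_k)) * d^(L-1).
Tabulate the states by total A-exponent and number of loops L (A-exp: L × count):
  A^10: L=3 ×1
  A^8: L=2 ×10
  A^6: L=1 ×25, L=3 ×20
  A^4: L=2 ×100, L=4 ×20
  A^2: L=1 ×36, L=3 ×164, L=5 ×10
  A^0: L=2 ×108, L=4 ×142, L=6 ×2
  A^-2: L=1 ×12, L=3 ×129, L=5 ×69
  A^-4: L=2 ×24, L=4 ×78, L=6 ×18
  A^-6: L=3 ×19, L=5 ×24, L=7 ×2
  A^-8: L=4 ×7, L=6 ×3
  A^-10: L=5 ×1
Each group contributes A^e * Σ count * d^(L-1):
Powers of d = -A^2 - A^-2: d^2 = A^4 + 2 + A^-4; d^3 = -A^6 - 3*A^2 - 3*A^-2 - A^-6; d^4 = A^8 + 4*A^4 + 6 + 4*A^-4 + A^-8; d^5 = -A^10 - 5*A^6 - 10*A^2 - 10*A^-2 - 5*A^-6 - A^-10; d^6 = A^12 + 6*A^8 + 15*A^4 + 20 + 15*A^-4 + 6*A^-8 + A^-12.
  A^10 * (d^2) = A^14 + 2*A^10 + A^6
  A^8 * (10*d) = -10*A^10 - 10*A^6
  A^6 * (25 + 20*d^2) = 20*A^10 + 65*A^6 + 20*A^2
  A^4 * (100*d + 20*d^3) = -20*A^10 - 160*A^6 - 160*A^2 - 20*A^-2
  A^2 * (36 + 164*d^2 + 10*d^4) = 10*A^10 + 204*A^6 + 424*A^2 + 204*A^-2 + 10*A^-6
  A^0 * (108*d + 142*d^3 + 2*d^5) = -2*A^10 - 152*A^6 - 554*A^2 - 554*A^-2 - 152*A^-6 - 2*A^-10
  A^-2 * (12 + 129*d^2 + 69*d^4) = 69*A^6 + 405*A^2 + 684*A^-2 + 405*A^-6 + 69*A^-10
  A^-4 * (24*d + 78*d^3 + 18*d^5) = -18*A^6 - 168*A^2 - 438*A^-2 - 438*A^-6 - 168*A^-10 - 18*A^-14
  A^-6 * (19*d^2 + 24*d^4 + 2*d^6) = 2*A^6 + 36*A^2 + 145*A^-2 + 222*A^-6 + 145*A^-10 + 36*A^-14 + 2*A^-18
  A^-8 * (7*d^3 + 3*d^5) = -3*A^2 - 22*A^-2 - 51*A^-6 - 51*A^-10 - 22*A^-14 - 3*A^-18
  A^-10 * (d^4) = A^-2 + 4*A^-6 + 6*A^-10 + 4*A^-14 + A^-18
Summing the groups: <K> = A^14 + A^6 - A^-10
Normalise by the writhe: (-A^3)^(-w) = (-A^3)^(-10) = A^-30, so f(A) = A^-30 * <K> = A^-16 + A^-24 - A^-40.
Substitute A = t^(-1/4), i.e. A^e → t^(-e/4): V(t) = -t^10 + t^6 + t^4

Answer: -t^10 + t^6 + t^4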